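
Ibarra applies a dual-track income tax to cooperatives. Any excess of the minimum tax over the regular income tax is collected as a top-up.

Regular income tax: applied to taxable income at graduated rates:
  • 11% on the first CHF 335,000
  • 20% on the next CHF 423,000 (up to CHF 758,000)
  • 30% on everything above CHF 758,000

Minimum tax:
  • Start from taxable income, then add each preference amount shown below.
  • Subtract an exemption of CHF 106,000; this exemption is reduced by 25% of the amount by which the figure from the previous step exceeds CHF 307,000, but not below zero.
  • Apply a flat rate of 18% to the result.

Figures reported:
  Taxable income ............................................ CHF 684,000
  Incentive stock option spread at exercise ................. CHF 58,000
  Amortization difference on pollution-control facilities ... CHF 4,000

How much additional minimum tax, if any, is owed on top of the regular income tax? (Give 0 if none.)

Regular income tax:
  CHF 335,000 × 11% = CHF 36,850
  CHF 349,000 × 20% = CHF 69,800
  → CHF 106,650

Minimum tax:
  Adjusted income: CHF 684,000 + CHF 58,000 + CHF 4,000 = CHF 746,000
  Exemption: 25% × (CHF 746,000 − CHF 307,000) = CHF 109,750 ≥ CHF 106,000, so the exemption is fully phased out
  Base: CHF 746,000 − CHF 0 = CHF 746,000
  CHF 746,000 × 18% = CHF 134,280

Excess of minimum tax over regular income tax: CHF 134,280 − CHF 106,650 = CHF 27,630.

CHF 27,630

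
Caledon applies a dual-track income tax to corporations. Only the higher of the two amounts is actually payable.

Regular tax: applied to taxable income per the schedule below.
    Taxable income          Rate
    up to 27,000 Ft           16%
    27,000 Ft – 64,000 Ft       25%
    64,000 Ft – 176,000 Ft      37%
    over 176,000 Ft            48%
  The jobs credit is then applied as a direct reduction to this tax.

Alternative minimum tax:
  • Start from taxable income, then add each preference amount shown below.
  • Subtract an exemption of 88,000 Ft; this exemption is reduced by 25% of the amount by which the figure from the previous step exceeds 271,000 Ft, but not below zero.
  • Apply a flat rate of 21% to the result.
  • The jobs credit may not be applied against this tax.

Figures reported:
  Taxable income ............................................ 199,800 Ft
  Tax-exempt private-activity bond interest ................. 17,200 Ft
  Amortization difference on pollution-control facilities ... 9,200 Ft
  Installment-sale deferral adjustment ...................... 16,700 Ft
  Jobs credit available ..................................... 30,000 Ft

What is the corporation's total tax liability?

36,434 Ft

Regular tax:
  27,000 Ft × 16% = 4,320 Ft
  37,000 Ft × 25% = 9,250 Ft
  112,000 Ft × 37% = 41,440 Ft
  23,800 Ft × 48% = 11,424 Ft
  → 66,434 Ft
  Less jobs credit 30,000 Ft → 36,434 Ft

Alternative minimum tax:
  Adjusted income: 199,800 Ft + 17,200 Ft + 9,200 Ft + 16,700 Ft = 242,900 Ft
  Exemption: 242,900 Ft ≤ 271,000 Ft, so full 88,000 Ft applies
  Base: 242,900 Ft − 88,000 Ft = 154,900 Ft
  154,900 Ft × 21% = 32,529 Ft

36,434 Ft > 32,529 Ft, so the regular tax governs.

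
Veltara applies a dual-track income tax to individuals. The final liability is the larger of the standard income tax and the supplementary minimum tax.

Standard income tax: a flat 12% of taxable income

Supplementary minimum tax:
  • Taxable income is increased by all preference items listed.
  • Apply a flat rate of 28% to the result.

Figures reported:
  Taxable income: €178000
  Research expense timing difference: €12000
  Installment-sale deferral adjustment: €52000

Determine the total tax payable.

Supplementary minimum tax:
  Adjusted income: €178000 + €12000 + €52000 = €242000
  €242000 × 28% = €67760

Standard income tax:
  €178000 × 12% = €21360

€67760 > €21360, so the supplementary minimum tax is the binding amount.

€67760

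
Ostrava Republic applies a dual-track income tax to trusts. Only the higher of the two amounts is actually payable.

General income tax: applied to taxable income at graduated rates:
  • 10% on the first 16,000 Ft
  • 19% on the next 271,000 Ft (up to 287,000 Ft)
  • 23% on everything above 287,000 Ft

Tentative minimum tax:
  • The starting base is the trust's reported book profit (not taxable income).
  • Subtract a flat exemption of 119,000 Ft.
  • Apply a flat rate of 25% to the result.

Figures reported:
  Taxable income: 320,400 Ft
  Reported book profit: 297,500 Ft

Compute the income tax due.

60,772 Ft

Tentative minimum tax:
  Base (reported book profit): 297,500 Ft
  Less exemption 119,000 Ft → base 178,500 Ft
  178,500 Ft × 25% = 44,625 Ft

General income tax:
  16,000 Ft × 10% = 1,600 Ft
  271,000 Ft × 19% = 51,490 Ft
  33,400 Ft × 23% = 7,682 Ft
  → 60,772 Ft

60,772 Ft > 44,625 Ft, so the general income tax governs.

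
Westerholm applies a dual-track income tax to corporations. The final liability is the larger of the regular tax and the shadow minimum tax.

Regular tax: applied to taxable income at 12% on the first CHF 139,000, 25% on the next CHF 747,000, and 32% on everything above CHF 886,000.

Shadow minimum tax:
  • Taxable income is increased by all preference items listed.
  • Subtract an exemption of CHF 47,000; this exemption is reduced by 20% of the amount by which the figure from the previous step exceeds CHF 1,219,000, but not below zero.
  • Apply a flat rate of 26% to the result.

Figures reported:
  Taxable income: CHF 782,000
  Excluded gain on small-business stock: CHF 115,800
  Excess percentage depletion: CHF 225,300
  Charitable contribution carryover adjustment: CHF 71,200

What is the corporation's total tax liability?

CHF 298,298

Shadow minimum tax:
  Adjusted income: CHF 782,000 + CHF 115,800 + CHF 225,300 + CHF 71,200 = CHF 1,194,300
  Exemption: CHF 1,194,300 ≤ CHF 1,219,000, so full CHF 47,000 applies
  Base: CHF 1,194,300 − CHF 47,000 = CHF 1,147,300
  CHF 1,147,300 × 26% = CHF 298,298

Regular tax:
  CHF 139,000 × 12% = CHF 16,680
  CHF 643,000 × 25% = CHF 160,750
  → CHF 177,430

CHF 298,298 > CHF 177,430, so the shadow minimum tax is the binding amount.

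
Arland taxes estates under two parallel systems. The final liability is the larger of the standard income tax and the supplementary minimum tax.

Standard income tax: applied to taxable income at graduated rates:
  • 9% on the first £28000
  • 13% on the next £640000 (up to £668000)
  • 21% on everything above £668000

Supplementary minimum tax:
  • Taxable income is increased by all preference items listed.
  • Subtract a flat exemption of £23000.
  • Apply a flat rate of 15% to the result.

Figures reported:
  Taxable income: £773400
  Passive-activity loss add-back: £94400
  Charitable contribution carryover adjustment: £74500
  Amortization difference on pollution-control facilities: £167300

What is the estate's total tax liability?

£162990

Supplementary minimum tax:
  Adjusted income: £773400 + £94400 + £74500 + £167300 = £1109600
  Less exemption £23000 → base £1086600
  £1086600 × 15% = £162990

Standard income tax:
  £28000 × 9% = £2520
  £640000 × 13% = £83200
  £105400 × 21% = £22134
  → £107854

£162990 > £107854, so the supplementary minimum tax is the binding amount.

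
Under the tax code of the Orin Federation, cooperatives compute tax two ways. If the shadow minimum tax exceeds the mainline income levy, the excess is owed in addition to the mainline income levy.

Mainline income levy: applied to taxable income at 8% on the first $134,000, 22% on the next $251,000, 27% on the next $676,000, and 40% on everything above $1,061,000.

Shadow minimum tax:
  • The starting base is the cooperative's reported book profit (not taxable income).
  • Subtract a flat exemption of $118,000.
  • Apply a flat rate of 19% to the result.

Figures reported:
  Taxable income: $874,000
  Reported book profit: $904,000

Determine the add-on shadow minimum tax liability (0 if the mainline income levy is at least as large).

Shadow minimum tax:
  Base (reported book profit): $904,000
  Less exemption $118,000 → base $786,000
  $786,000 × 19% = $149,340

Mainline income levy:
  $134,000 × 8% = $10,720
  $251,000 × 22% = $55,220
  $489,000 × 27% = $132,030
  → $197,970

$149,340 ≤ $197,970, so no add-on is due.

$0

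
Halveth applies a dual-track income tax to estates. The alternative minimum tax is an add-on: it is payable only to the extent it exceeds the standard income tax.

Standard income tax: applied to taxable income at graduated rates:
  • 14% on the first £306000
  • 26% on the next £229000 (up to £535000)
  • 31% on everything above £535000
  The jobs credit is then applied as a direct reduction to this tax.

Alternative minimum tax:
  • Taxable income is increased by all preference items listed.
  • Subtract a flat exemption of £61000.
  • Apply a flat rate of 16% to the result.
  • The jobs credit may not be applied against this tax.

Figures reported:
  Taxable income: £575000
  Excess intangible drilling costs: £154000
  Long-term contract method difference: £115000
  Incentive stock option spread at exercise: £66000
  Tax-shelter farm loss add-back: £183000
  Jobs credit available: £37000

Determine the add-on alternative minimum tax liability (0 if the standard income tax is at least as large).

Standard income tax:
  £306000 × 14% = £42840
  £229000 × 26% = £59540
  £40000 × 31% = £12400
  → £114780
  Less jobs credit £37000 → £77780

Alternative minimum tax:
  Adjusted income: £575000 + £154000 + £115000 + £66000 + £183000 = £1093000
  Less exemption £61000 → base £1032000
  £1032000 × 16% = £165120

Excess of alternative minimum tax over standard income tax: £165120 − £77780 = £87340.

£87340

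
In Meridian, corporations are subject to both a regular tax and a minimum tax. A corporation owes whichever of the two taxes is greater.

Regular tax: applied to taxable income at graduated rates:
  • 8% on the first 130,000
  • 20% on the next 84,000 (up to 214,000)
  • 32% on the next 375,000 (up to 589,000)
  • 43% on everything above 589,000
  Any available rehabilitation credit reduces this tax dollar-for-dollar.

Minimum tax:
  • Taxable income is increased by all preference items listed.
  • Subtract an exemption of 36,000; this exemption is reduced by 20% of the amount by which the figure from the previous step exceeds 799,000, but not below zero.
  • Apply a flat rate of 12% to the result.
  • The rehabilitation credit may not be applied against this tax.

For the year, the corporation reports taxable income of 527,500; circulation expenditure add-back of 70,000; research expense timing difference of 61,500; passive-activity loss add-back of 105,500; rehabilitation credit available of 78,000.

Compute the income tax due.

Regular tax:
  130,000 × 8% = 10,400
  84,000 × 20% = 16,800
  313,500 × 32% = 100,320
  → 127,520
  Less rehabilitation credit 78,000 → 49,520

Minimum tax:
  Adjusted income: 527,500 + 70,000 + 61,500 + 105,500 = 764,500
  Exemption: 764,500 ≤ 799,000, so full 36,000 applies
  Base: 764,500 − 36,000 = 728,500
  728,500 × 12% = 87,420

87,420 > 49,520, so the minimum tax is the binding amount.

87,420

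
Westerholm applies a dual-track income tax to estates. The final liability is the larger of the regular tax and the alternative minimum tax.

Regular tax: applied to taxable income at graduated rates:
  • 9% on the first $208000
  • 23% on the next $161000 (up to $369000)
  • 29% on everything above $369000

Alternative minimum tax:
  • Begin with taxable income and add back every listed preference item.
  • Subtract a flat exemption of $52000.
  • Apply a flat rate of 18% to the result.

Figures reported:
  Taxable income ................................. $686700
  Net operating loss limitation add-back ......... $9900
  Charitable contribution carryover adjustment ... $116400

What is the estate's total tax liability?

Regular tax:
  $208000 × 9% = $18720
  $161000 × 23% = $37030
  $317700 × 29% = $92133
  → $147883

Alternative minimum tax:
  Adjusted income: $686700 + $9900 + $116400 = $813000
  Less exemption $52000 → base $761000
  $761000 × 18% = $136980

$147883 > $136980, so the regular tax governs.

$147883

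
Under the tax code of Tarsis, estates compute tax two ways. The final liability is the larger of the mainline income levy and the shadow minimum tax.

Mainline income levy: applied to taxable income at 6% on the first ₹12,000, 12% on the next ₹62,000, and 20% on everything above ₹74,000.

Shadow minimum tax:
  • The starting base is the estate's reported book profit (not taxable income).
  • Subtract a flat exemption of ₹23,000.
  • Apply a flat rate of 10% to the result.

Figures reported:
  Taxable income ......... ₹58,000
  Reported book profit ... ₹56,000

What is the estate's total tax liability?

Shadow minimum tax:
  Base (reported book profit): ₹56,000
  Less exemption ₹23,000 → base ₹33,000
  ₹33,000 × 10% = ₹3,300

Mainline income levy:
  ₹12,000 × 6% = ₹720
  ₹46,000 × 12% = ₹5,520
  → ₹6,240

₹6,240 > ₹3,300, so the mainline income levy governs.

₹6,240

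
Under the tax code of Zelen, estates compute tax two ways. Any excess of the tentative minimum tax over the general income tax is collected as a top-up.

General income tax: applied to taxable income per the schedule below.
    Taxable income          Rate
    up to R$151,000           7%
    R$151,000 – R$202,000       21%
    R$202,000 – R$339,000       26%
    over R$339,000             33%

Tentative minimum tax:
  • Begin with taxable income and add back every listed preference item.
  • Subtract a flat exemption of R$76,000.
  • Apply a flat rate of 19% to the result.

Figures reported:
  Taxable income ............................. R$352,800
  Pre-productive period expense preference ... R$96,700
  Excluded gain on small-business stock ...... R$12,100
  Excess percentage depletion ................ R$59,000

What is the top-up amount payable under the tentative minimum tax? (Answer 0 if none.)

Tentative minimum tax:
  Adjusted income: R$352,800 + R$96,700 + R$12,100 + R$59,000 = R$520,600
  Less exemption R$76,000 → base R$444,600
  R$444,600 × 19% = R$84,474

General income tax:
  R$151,000 × 7% = R$10,570
  R$51,000 × 21% = R$10,710
  R$137,000 × 26% = R$35,620
  R$13,800 × 33% = R$4,554
  → R$61,454

Excess of tentative minimum tax over general income tax: R$84,474 − R$61,454 = R$23,020.

R$23,020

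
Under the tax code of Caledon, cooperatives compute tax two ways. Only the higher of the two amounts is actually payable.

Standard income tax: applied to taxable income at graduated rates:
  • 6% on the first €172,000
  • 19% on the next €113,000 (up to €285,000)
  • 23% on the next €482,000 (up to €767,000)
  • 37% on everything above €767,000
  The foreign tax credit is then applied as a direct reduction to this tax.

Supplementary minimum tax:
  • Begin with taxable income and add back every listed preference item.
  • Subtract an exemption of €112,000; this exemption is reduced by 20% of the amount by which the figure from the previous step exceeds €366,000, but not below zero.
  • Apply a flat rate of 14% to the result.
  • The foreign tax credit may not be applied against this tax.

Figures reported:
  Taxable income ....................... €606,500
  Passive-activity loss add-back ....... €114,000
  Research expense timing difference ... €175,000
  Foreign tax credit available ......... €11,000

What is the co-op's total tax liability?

Standard income tax:
  €172,000 × 6% = €10,320
  €113,000 × 19% = €21,470
  €321,500 × 23% = €73,945
  → €105,735
  Less foreign tax credit €11,000 → €94,735

Supplementary minimum tax:
  Adjusted income: €606,500 + €114,000 + €175,000 = €895,500
  Exemption: €112,000 − 20% × (€895,500 − €366,000) = €112,000 − €105,900 = €6,100
  Base: €895,500 − €6,100 = €889,400
  €889,400 × 14% = €124,516

€124,516 > €94,735, so the supplementary minimum tax is the binding amount.

€124,516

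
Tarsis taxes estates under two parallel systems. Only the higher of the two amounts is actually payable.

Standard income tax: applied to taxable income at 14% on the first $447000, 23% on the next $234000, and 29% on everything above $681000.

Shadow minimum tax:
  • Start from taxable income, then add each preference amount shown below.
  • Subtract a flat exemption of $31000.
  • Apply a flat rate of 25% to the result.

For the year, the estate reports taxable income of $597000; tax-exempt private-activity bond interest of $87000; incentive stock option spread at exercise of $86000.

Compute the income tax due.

$184750

Shadow minimum tax:
  Adjusted income: $597000 + $87000 + $86000 = $770000
  Less exemption $31000 → base $739000
  $739000 × 25% = $184750

Standard income tax:
  $447000 × 14% = $62580
  $150000 × 23% = $34500
  → $97080

$184750 > $97080, so the shadow minimum tax is the binding amount.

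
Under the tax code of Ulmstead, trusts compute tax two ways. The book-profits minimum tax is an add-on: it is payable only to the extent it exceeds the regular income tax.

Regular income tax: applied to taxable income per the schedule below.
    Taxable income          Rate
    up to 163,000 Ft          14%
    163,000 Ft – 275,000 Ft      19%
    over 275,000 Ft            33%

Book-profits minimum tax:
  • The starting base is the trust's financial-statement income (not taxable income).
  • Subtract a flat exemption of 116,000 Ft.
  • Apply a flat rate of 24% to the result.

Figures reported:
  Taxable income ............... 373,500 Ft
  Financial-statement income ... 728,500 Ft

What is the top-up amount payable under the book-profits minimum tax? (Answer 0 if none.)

70,395 Ft

Book-profits minimum tax:
  Base (financial-statement income): 728,500 Ft
  Less exemption 116,000 Ft → base 612,500 Ft
  612,500 Ft × 24% = 147,000 Ft

Regular income tax:
  163,000 Ft × 14% = 22,820 Ft
  112,000 Ft × 19% = 21,280 Ft
  98,500 Ft × 33% = 32,505 Ft
  → 76,605 Ft

Excess of book-profits minimum tax over regular income tax: 147,000 Ft − 76,605 Ft = 70,395 Ft.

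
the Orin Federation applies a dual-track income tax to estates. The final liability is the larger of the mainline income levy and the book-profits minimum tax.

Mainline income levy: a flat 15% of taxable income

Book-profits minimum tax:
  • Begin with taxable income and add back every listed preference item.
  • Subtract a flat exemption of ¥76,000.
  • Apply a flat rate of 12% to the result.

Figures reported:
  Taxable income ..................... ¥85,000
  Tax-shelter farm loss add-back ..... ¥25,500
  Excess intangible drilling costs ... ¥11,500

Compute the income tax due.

¥12,750

Mainline income levy:
  ¥85,000 × 15% = ¥12,750

Book-profits minimum tax:
  Adjusted income: ¥85,000 + ¥25,500 + ¥11,500 = ¥122,000
  Less exemption ¥76,000 → base ¥46,000
  ¥46,000 × 12% = ¥5,520

¥12,750 > ¥5,520, so the mainline income levy governs.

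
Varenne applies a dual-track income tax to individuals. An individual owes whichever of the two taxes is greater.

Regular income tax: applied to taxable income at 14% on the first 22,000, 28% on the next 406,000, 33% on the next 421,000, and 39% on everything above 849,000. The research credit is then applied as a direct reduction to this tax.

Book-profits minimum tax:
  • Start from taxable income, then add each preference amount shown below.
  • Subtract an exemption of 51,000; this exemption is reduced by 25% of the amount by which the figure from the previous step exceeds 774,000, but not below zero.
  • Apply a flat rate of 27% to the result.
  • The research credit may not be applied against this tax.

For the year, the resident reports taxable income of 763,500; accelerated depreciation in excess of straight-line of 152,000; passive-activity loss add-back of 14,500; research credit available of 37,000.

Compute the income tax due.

247,860

Book-profits minimum tax:
  Adjusted income: 763,500 + 152,000 + 14,500 = 930,000
  Exemption: 51,000 − 25% × (930,000 − 774,000) = 51,000 − 39,000 = 12,000
  Base: 930,000 − 12,000 = 918,000
  918,000 × 27% = 247,860

Regular income tax:
  22,000 × 14% = 3,080
  406,000 × 28% = 113,680
  335,500 × 33% = 110,715
  → 227,475
  Less research credit 37,000 → 190,475

247,860 > 190,475, so the book-profits minimum tax is the binding amount.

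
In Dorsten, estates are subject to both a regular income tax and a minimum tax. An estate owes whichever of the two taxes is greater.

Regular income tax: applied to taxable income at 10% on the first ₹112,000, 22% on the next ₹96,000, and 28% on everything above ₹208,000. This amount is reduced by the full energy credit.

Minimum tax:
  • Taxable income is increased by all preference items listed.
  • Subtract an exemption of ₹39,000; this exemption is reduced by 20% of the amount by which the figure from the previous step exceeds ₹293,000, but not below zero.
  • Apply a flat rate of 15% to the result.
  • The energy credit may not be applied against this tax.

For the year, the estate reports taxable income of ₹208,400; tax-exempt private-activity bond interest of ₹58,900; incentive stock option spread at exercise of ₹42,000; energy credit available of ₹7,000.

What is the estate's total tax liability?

Minimum tax:
  Adjusted income: ₹208,400 + ₹58,900 + ₹42,000 = ₹309,300
  Exemption: ₹39,000 − 20% × (₹309,300 − ₹293,000) = ₹39,000 − ₹3,260 = ₹35,740
  Base: ₹309,300 − ₹35,740 = ₹273,560
  ₹273,560 × 15% = ₹41,034

Regular income tax:
  ₹112,000 × 10% = ₹11,200
  ₹96,000 × 22% = ₹21,120
  ₹400 × 28% = ₹112
  → ₹32,432
  Less energy credit ₹7,000 → ₹25,432

₹41,034 > ₹25,432, so the minimum tax is the binding amount.

₹41,034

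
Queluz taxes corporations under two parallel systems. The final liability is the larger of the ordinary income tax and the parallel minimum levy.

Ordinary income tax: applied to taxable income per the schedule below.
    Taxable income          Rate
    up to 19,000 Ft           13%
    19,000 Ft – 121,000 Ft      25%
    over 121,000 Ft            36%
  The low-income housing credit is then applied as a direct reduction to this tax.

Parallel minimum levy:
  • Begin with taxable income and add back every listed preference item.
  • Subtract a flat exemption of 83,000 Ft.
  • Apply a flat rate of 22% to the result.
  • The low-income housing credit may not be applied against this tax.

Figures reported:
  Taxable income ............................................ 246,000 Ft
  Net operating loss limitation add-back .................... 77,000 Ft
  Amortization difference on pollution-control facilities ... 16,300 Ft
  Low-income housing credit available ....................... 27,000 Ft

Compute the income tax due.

56,386 Ft

Ordinary income tax:
  19,000 Ft × 13% = 2,470 Ft
  102,000 Ft × 25% = 25,500 Ft
  125,000 Ft × 36% = 45,000 Ft
  → 72,970 Ft
  Less low-income housing credit 27,000 Ft → 45,970 Ft

Parallel minimum levy:
  Adjusted income: 246,000 Ft + 77,000 Ft + 16,300 Ft = 339,300 Ft
  Less exemption 83,000 Ft → base 256,300 Ft
  256,300 Ft × 22% = 56,386 Ft

56,386 Ft > 45,970 Ft, so the parallel minimum levy is the binding amount.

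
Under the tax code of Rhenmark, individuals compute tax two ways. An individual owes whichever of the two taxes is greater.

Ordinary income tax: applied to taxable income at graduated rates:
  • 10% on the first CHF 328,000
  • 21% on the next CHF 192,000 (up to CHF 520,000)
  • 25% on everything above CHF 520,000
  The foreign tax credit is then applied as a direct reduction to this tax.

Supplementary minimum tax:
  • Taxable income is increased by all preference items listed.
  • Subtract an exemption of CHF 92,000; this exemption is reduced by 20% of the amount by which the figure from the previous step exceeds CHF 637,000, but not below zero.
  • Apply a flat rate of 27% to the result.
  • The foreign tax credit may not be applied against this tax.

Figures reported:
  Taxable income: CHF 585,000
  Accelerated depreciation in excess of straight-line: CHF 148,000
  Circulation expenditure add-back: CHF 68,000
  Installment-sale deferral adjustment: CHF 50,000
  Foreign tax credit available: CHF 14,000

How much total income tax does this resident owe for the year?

Supplementary minimum tax:
  Adjusted income: CHF 585,000 + CHF 148,000 + CHF 68,000 + CHF 50,000 = CHF 851,000
  Exemption: CHF 92,000 − 20% × (CHF 851,000 − CHF 637,000) = CHF 92,000 − CHF 42,800 = CHF 49,200
  Base: CHF 851,000 − CHF 49,200 = CHF 801,800
  CHF 801,800 × 27% = CHF 216,486

Ordinary income tax:
  CHF 328,000 × 10% = CHF 32,800
  CHF 192,000 × 21% = CHF 40,320
  CHF 65,000 × 25% = CHF 16,250
  → CHF 89,370
  Less foreign tax credit CHF 14,000 → CHF 75,370

CHF 216,486 > CHF 75,370, so the supplementary minimum tax is the binding amount.

CHF 216,486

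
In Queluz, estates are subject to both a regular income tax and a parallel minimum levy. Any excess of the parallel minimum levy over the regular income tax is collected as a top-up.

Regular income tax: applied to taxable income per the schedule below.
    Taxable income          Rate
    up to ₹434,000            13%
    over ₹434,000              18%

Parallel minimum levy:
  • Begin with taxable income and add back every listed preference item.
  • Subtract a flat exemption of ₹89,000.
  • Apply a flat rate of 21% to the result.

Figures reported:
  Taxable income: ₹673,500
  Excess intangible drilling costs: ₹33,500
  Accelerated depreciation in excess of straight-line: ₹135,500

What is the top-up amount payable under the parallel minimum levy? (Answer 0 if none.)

Parallel minimum levy:
  Adjusted income: ₹673,500 + ₹33,500 + ₹135,500 = ₹842,500
  Less exemption ₹89,000 → base ₹753,500
  ₹753,500 × 21% = ₹158,235

Regular income tax:
  ₹434,000 × 13% = ₹56,420
  ₹239,500 × 18% = ₹43,110
  → ₹99,530

Excess of parallel minimum levy over regular income tax: ₹158,235 − ₹99,530 = ₹58,705.

₹58,705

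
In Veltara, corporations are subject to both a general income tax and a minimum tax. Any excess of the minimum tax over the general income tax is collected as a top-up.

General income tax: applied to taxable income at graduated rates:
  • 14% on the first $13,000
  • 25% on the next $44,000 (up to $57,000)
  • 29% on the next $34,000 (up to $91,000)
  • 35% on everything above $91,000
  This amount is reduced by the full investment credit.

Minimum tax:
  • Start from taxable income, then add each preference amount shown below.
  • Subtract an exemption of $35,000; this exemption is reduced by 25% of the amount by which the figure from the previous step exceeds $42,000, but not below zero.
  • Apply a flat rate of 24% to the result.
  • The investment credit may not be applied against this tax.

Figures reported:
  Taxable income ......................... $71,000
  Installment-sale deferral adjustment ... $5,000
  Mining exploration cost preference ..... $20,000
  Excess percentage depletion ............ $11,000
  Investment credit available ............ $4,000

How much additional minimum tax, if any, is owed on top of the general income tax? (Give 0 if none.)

$8,300

General income tax:
  $13,000 × 14% = $1,820
  $44,000 × 25% = $11,000
  $14,000 × 29% = $4,060
  → $16,880
  Less investment credit $4,000 → $12,880

Minimum tax:
  Adjusted income: $71,000 + $5,000 + $20,000 + $11,000 = $107,000
  Exemption: $35,000 − 25% × ($107,000 − $42,000) = $35,000 − $16,250 = $18,750
  Base: $107,000 − $18,750 = $88,250
  $88,250 × 24% = $21,180

Excess of minimum tax over general income tax: $21,180 − $12,880 = $8,300.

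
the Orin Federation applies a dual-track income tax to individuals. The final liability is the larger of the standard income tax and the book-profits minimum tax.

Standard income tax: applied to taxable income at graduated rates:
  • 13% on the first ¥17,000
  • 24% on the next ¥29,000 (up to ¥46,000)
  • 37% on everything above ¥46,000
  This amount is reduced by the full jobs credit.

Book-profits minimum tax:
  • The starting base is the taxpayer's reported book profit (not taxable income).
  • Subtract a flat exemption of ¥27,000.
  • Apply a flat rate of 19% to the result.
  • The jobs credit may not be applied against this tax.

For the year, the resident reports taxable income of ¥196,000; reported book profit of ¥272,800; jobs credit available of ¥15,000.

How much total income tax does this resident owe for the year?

¥49,670

Standard income tax:
  ¥17,000 × 13% = ¥2,210
  ¥29,000 × 24% = ¥6,960
  ¥150,000 × 37% = ¥55,500
  → ¥64,670
  Less jobs credit ¥15,000 → ¥49,670

Book-profits minimum tax:
  Base (reported book profit): ¥272,800
  Less exemption ¥27,000 → base ¥245,800
  ¥245,800 × 19% = ¥46,702

¥49,670 > ¥46,702, so the standard income tax governs.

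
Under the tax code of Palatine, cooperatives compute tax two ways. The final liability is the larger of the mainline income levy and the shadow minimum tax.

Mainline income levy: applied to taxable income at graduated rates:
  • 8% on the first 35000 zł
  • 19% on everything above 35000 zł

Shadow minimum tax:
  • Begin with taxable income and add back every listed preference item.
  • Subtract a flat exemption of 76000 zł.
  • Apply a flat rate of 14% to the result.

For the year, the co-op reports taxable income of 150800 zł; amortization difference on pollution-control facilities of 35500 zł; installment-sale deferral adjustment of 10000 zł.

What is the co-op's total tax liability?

24802 zł

Shadow minimum tax:
  Adjusted income: 150800 zł + 35500 zł + 10000 zł = 196300 zł
  Less exemption 76000 zł → base 120300 zł
  120300 zł × 14% = 16842 zł

Mainline income levy:
  35000 zł × 8% = 2800 zł
  115800 zł × 19% = 22002 zł
  → 24802 zł

24802 zł > 16842 zł, so the mainline income levy governs.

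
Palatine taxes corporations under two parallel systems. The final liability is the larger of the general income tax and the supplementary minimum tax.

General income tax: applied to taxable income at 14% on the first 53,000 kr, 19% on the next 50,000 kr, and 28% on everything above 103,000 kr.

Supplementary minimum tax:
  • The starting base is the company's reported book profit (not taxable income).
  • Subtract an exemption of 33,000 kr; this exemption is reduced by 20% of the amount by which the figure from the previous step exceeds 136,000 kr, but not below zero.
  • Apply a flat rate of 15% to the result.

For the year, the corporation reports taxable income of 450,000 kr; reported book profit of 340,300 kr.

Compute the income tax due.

114,080 kr

General income tax:
  53,000 kr × 14% = 7,420 kr
  50,000 kr × 19% = 9,500 kr
  347,000 kr × 28% = 97,160 kr
  → 114,080 kr

Supplementary minimum tax:
  Base (reported book profit): 340,300 kr
  Exemption: 20% × (340,300 kr − 136,000 kr) = 40,860 kr ≥ 33,000 kr, so the exemption is fully phased out
  Base: 340,300 kr − 0 kr = 340,300 kr
  340,300 kr × 15% = 51,045 kr

114,080 kr > 51,045 kr, so the general income tax governs.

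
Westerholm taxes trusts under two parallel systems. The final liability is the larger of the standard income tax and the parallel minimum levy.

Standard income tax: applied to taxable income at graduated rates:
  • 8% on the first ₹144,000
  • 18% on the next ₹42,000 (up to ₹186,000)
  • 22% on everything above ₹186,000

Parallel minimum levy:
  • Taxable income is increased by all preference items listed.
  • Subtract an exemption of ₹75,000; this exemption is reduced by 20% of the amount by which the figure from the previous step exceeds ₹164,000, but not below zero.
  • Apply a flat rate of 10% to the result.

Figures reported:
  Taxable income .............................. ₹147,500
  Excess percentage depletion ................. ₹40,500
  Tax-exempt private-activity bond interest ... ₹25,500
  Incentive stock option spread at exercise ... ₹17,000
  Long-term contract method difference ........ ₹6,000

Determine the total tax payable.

₹17,600

Parallel minimum levy:
  Adjusted income: ₹147,500 + ₹40,500 + ₹25,500 + ₹17,000 + ₹6,000 = ₹236,500
  Exemption: ₹75,000 − 20% × (₹236,500 − ₹164,000) = ₹75,000 − ₹14,500 = ₹60,500
  Base: ₹236,500 − ₹60,500 = ₹176,000
  ₹176,000 × 10% = ₹17,600

Standard income tax:
  ₹144,000 × 8% = ₹11,520
  ₹3,500 × 18% = ₹630
  → ₹12,150

₹17,600 > ₹12,150, so the parallel minimum levy is the binding amount.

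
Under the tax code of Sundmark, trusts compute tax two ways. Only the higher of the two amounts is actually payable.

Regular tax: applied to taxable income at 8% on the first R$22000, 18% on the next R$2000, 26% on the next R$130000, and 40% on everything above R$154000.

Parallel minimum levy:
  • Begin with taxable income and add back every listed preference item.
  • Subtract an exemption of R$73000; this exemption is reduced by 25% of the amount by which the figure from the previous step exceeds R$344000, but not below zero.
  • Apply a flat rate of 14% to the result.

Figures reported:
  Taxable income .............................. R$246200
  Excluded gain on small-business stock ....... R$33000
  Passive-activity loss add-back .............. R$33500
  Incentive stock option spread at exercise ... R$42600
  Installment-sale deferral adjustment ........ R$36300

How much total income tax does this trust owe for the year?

R$72800

Regular tax:
  R$22000 × 8% = R$1760
  R$2000 × 18% = R$360
  R$130000 × 26% = R$33800
  R$92200 × 40% = R$36880
  → R$72800

Parallel minimum levy:
  Adjusted income: R$246200 + R$33000 + R$33500 + R$42600 + R$36300 = R$391600
  Exemption: R$73000 − 25% × (R$391600 − R$344000) = R$73000 − R$11900 = R$61100
  Base: R$391600 − R$61100 = R$330500
  R$330500 × 14% = R$46270

R$72800 > R$46270, so the regular tax governs.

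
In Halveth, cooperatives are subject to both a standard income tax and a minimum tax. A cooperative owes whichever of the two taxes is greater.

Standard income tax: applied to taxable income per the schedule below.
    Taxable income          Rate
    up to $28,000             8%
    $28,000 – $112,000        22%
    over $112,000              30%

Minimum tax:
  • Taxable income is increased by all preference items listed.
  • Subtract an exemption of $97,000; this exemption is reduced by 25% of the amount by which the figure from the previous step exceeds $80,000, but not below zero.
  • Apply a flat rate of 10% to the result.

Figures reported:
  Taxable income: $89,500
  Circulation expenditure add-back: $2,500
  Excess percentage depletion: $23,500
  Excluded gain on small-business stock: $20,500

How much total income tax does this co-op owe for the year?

$15,770

Minimum tax:
  Adjusted income: $89,500 + $2,500 + $23,500 + $20,500 = $136,000
  Exemption: $97,000 − 25% × ($136,000 − $80,000) = $97,000 − $14,000 = $83,000
  Base: $136,000 − $83,000 = $53,000
  $53,000 × 10% = $5,300

Standard income tax:
  $28,000 × 8% = $2,240
  $61,500 × 22% = $13,530
  → $15,770

$15,770 > $5,300, so the standard income tax governs.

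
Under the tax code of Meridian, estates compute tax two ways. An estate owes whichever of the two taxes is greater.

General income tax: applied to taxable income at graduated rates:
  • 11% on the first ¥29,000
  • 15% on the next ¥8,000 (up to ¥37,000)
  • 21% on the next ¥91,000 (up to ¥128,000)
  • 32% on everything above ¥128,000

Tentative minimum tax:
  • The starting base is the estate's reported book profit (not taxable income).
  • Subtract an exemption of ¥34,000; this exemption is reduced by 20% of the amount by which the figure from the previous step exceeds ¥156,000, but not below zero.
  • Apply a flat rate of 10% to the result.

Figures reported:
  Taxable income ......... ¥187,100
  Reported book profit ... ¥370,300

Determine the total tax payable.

General income tax:
  ¥29,000 × 11% = ¥3,190
  ¥8,000 × 15% = ¥1,200
  ¥91,000 × 21% = ¥19,110
  ¥59,100 × 32% = ¥18,912
  → ¥42,412

Tentative minimum tax:
  Base (reported book profit): ¥370,300
  Exemption: 20% × (¥370,300 − ¥156,000) = ¥42,860 ≥ ¥34,000, so the exemption is fully phased out
  Base: ¥370,300 − ¥0 = ¥370,300
  ¥370,300 × 10% = ¥37,030

¥42,412 > ¥37,030, so the general income tax governs.

¥42,412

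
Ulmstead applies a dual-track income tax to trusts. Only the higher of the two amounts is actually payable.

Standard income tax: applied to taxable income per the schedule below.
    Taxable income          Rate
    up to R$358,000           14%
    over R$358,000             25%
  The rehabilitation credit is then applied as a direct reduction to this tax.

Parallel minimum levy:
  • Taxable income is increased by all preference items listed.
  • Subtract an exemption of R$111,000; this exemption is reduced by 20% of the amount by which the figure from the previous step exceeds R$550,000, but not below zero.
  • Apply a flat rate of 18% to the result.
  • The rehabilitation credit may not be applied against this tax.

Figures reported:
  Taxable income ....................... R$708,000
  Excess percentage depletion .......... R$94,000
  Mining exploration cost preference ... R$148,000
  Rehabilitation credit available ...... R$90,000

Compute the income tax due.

Standard income tax:
  R$358,000 × 14% = R$50,120
  R$350,000 × 25% = R$87,500
  → R$137,620
  Less rehabilitation credit R$90,000 → R$47,620

Parallel minimum levy:
  Adjusted income: R$708,000 + R$94,000 + R$148,000 = R$950,000
  Exemption: R$111,000 − 20% × (R$950,000 − R$550,000) = R$111,000 − R$80,000 = R$31,000
  Base: R$950,000 − R$31,000 = R$919,000
  R$919,000 × 18% = R$165,420

R$165,420 > R$47,620, so the parallel minimum levy is the binding amount.

R$165,420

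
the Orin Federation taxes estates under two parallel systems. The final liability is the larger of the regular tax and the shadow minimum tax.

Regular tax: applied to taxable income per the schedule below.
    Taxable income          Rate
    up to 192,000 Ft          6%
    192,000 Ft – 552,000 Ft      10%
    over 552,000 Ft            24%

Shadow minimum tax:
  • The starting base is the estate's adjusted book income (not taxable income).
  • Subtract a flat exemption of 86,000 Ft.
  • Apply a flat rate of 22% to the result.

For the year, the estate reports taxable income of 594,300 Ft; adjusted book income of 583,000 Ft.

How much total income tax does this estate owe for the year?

Regular tax:
  192,000 Ft × 6% = 11,520 Ft
  360,000 Ft × 10% = 36,000 Ft
  42,300 Ft × 24% = 10,152 Ft
  → 57,672 Ft

Shadow minimum tax:
  Base (adjusted book income): 583,000 Ft
  Less exemption 86,000 Ft → base 497,000 Ft
  497,000 Ft × 22% = 109,340 Ft

109,340 Ft > 57,672 Ft, so the shadow minimum tax is the binding amount.

109,340 Ft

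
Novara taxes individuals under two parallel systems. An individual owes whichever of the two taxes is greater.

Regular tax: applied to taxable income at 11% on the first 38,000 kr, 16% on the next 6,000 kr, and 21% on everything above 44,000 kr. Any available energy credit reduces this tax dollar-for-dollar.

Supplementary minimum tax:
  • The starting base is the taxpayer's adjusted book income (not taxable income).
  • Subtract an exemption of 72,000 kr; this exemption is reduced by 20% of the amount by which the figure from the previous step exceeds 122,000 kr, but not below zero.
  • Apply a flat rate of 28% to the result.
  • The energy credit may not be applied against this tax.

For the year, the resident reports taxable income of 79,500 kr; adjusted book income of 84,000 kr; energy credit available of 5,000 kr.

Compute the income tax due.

Supplementary minimum tax:
  Base (adjusted book income): 84,000 kr
  Exemption: 84,000 kr ≤ 122,000 kr, so full 72,000 kr applies
  Base: 84,000 kr − 72,000 kr = 12,000 kr
  12,000 kr × 28% = 3,360 kr

Regular tax:
  38,000 kr × 11% = 4,180 kr
  6,000 kr × 16% = 960 kr
  35,500 kr × 21% = 7,455 kr
  → 12,595 kr
  Less energy credit 5,000 kr → 7,595 kr

7,595 kr > 3,360 kr, so the regular tax governs.

7,595 kr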